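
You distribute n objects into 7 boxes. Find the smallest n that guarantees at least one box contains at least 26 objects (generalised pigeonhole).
n = (26 − 1)·7 + 1 = 176

By the generalised pigeonhole principle, to guarantee some box contains ≥ r objects we need more than (r − 1) · k objects total. Threshold: n = (r − 1) · k + 1. With r = 26 and k = 7: n = 25 · 7 + 1 = 175 + 1 = 176. For n = 175 = 25 · 7, we can put exactly 25 objects in every box, avoiding 26 in any single one — so 176 is tight.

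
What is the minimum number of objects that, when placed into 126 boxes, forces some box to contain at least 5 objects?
n = (5 − 1)·126 + 1 = 505

By the generalised pigeonhole principle, to guarantee some box contains ≥ r objects we need more than (r − 1) · k objects total. Threshold: n = (r − 1) · k + 1. With r = 5 and k = 126: n = 4 · 126 + 1 = 504 + 1 = 505. For n = 504 = 4 · 126, we can put exactly 4 objects in every box, avoiding 5 in any single one — so 505 is tight.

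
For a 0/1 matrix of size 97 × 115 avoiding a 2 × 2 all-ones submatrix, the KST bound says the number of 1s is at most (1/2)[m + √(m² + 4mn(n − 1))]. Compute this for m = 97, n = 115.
z(97, 115; 2, 2) ≤ (1/2)[97 + √(97² + 4·97·115·114)] = (1/2)[97 + √5096089] = 1177.2259

Kővári–Sós–Turán: let r_1, ..., r_97 be the row sums and z = Σ r_i the total number of 1s. Each pair of columns can share at most one row with both entries 1 (else a 2×2 all-ones block appears), so Σ_i C(r_i, 2) ≤ C(115, 2) = 6555. By convexity Σ_i C(r_i, 2) ≥ 97·C(z/97, 2) = z(z − 97)/(2·97), giving z² − 97z − 97·115·114 ≤ 0 and hence z ≤ (1/2)[97 + √(9409 + 4·1271670)] = (1/2)[97 + √5096089] ≈ (1/2)(97 + 2257.4519) = 1177.2259.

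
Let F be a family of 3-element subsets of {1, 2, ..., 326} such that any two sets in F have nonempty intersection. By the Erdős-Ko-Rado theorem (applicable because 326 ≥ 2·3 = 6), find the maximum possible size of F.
max |F| = C(325, 2) = 52650

Erdős-Ko-Rado (1961): when n ≥ 2k, max |F| = C(n−1, k−1). The bound is attained by the star {A : i ∈ A} for any fixed i ∈ [n]. Here C(326−1, 3−1) = C(325, 2) = 52650.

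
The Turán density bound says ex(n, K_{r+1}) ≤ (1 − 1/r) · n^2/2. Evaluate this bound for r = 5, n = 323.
Turán density bound = (4/5) · 323^2/2 = 208658/5 ≈ 41731.6

Turán's theorem: ex(n, K_{r+1}) is achieved by the complete r-partite Turán graph T(n, r) with parts as balanced as possible, and is at most (1 − 1/r) · n^2/2. For r = 5, n = 323: the density bound is (4/5) · 104329/2 = 208658/5 ≈ 41731.6. The integer-valued extremum is e(T(323, 5)) = 41731, which is strictly less than the density bound 208658/5 since 5 ∤ 323 (the parts of T(323, 5) cannot all be equal).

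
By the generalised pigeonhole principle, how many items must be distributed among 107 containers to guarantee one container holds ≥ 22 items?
n = (22 − 1)·107 + 1 = 2248

By the generalised pigeonhole principle, to guarantee some box contains ≥ r objects we need more than (r − 1) · k objects total. Threshold: n = (r − 1) · k + 1. With r = 22 and k = 107: n = 21 · 107 + 1 = 2247 + 1 = 2248. For n = 2247 = 21 · 107, we can put exactly 21 objects in every box, avoiding 22 in any single one — so 2248 is tight.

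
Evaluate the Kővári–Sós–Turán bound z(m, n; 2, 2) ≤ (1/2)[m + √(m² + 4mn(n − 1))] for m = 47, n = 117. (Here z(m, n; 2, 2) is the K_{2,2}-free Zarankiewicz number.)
z(47, 117; 2, 2) ≤ (1/2)[47 + √(47² + 4·47·117·116)] = (1/2)[47 + √2553745] = 822.5221

Kővári–Sós–Turán: let r_1, ..., r_47 be the row sums and z = Σ r_i the total number of 1s. Each pair of columns can share at most one row with both entries 1 (else a 2×2 all-ones block appears), so Σ_i C(r_i, 2) ≤ C(117, 2) = 6786. By convexity Σ_i C(r_i, 2) ≥ 47·C(z/47, 2) = z(z − 47)/(2·47), giving z² − 47z − 47·117·116 ≤ 0 and hence z ≤ (1/2)[47 + √(2209 + 4·637884)] = (1/2)[47 + √2553745] ≈ (1/2)(47 + 1598.0441) = 822.5221.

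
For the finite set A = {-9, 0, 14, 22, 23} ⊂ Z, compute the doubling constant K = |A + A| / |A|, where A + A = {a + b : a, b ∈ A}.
K = |A + A| / |A| = 14/5

Enumerate A + A = {a + b : a, b ∈ A}. With |A| = 5, there are |A|^2 = 25 ordered sum pairs; collecting distinct values, A + A = {-18, -9, 0, 5, 13, 14, 22, 23, 28, 36, 37, 44, 45, 46}, so |A + A| = 14. Thus K = 14/5. For comparison, the minimum possible |A + A| over all 5-element sets is 2·5 − 1 = 9 (so min K = 9/5), attained only by arithmetic progressions.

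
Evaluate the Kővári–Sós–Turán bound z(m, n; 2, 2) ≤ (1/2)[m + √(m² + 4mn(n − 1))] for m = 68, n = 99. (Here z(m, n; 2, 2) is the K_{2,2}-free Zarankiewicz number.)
z(68, 99; 2, 2) ≤ (1/2)[68 + √(68² + 4·68·99·98)] = (1/2)[68 + √2643568] = 846.9526

Kővári–Sós–Turán: let r_1, ..., r_68 be the row sums and z = Σ r_i the total number of 1s. Each pair of columns can share at most one row with both entries 1 (else a 2×2 all-ones block appears), so Σ_i C(r_i, 2) ≤ C(99, 2) = 4851. By convexity Σ_i C(r_i, 2) ≥ 68·C(z/68, 2) = z(z − 68)/(2·68), giving z² − 68z − 68·99·98 ≤ 0 and hence z ≤ (1/2)[68 + √(4624 + 4·659736)] = (1/2)[68 + √2643568] ≈ (1/2)(68 + 1625.9053) = 846.9526.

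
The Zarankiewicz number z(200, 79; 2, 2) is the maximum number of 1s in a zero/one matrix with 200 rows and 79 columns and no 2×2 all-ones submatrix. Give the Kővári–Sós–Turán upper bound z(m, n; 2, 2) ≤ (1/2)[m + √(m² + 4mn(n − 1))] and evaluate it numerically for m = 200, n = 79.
z(200, 79; 2, 2) ≤ (1/2)[200 + √(200² + 4·200·79·78)] = (1/2)[200 + √4969600] = 1214.63

Kővári–Sós–Turán: let r_1, ..., r_200 be the row sums and z = Σ r_i the total number of 1s. Each pair of columns can share at most one row with both entries 1 (else a 2×2 all-ones block appears), so Σ_i C(r_i, 2) ≤ C(79, 2) = 3081. By convexity Σ_i C(r_i, 2) ≥ 200·C(z/200, 2) = z(z − 200)/(2·200), giving z² − 200z − 200·79·78 ≤ 0 and hence z ≤ (1/2)[200 + √(40000 + 4·1232400)] = (1/2)[200 + √4969600] ≈ (1/2)(200 + 2229.26) = 1214.63.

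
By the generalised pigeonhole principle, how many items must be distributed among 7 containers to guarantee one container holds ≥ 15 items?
n = (15 − 1)·7 + 1 = 99

By the generalised pigeonhole principle, to guarantee some box contains ≥ r objects we need more than (r − 1) · k objects total. Threshold: n = (r − 1) · k + 1. With r = 15 and k = 7: n = 14 · 7 + 1 = 98 + 1 = 99. For n = 98 = 14 · 7, we can put exactly 14 objects in every box, avoiding 15 in any single one — so 99 is tight.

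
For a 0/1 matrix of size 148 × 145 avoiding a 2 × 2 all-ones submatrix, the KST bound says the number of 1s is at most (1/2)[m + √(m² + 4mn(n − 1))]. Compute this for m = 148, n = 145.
z(148, 145; 2, 2) ≤ (1/2)[148 + √(148² + 4·148·145·144)] = (1/2)[148 + √12382864] = 1833.4647

Kővári–Sós–Turán: let r_1, ..., r_148 be the row sums and z = Σ r_i the total number of 1s. Each pair of columns can share at most one row with both entries 1 (else a 2×2 all-ones block appears), so Σ_i C(r_i, 2) ≤ C(145, 2) = 10440. By convexity Σ_i C(r_i, 2) ≥ 148·C(z/148, 2) = z(z − 148)/(2·148), giving z² − 148z − 148·145·144 ≤ 0 and hence z ≤ (1/2)[148 + √(21904 + 4·3090240)] = (1/2)[148 + √12382864] ≈ (1/2)(148 + 3518.9294) = 1833.4647.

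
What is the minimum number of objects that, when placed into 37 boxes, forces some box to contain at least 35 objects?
n = (35 − 1)·37 + 1 = 1259

By the generalised pigeonhole principle, to guarantee some box contains ≥ r objects we need more than (r − 1) · k objects total. Threshold: n = (r − 1) · k + 1. With r = 35 and k = 37: n = 34 · 37 + 1 = 1258 + 1 = 1259. For n = 1258 = 34 · 37, we can put exactly 34 objects in every box, avoiding 35 in any single one — so 1259 is tight.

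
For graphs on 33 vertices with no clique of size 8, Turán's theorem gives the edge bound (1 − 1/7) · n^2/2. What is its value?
Turán density bound = (6/7) · 33^2/2 = 3267/7 ≈ 466.7143

Turán's theorem: ex(n, K_{r+1}) is achieved by the complete r-partite Turán graph T(n, r) with parts as balanced as possible, and is at most (1 − 1/r) · n^2/2. For r = 7, n = 33: the density bound is (6/7) · 1089/2 = 3267/7 ≈ 466.7143. The integer-valued extremum is e(T(33, 7)) = 466, which is strictly less than the density bound 3267/7 since 7 ∤ 33 (the parts of T(33, 7) cannot all be equal).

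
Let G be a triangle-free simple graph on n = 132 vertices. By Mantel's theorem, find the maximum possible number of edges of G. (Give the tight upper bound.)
ex(132, K_3) = ⌊132^2/4⌋ = 4356

Mantel (1907): a triangle-free graph on n vertices has at most ⌊n^2/4⌋ edges, with equality for the complete bipartite graph K_{⌊n/2⌋, ⌈n/2⌉}. For n = 132: ⌊132^2/4⌋ = ⌊17424/4⌋ = 4356. The extremal graph is K_{66, 66}, which has 66·66 = 4356 edges.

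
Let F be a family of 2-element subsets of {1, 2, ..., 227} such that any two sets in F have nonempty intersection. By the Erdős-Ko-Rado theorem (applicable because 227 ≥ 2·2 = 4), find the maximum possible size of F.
max |F| = C(226, 1) = 226

Erdős-Ko-Rado (1961): when n ≥ 2k, max |F| = C(n−1, k−1). The bound is attained by the star {A : i ∈ A} for any fixed i ∈ [n]. Here C(227−1, 2−1) = C(226, 1) = 226.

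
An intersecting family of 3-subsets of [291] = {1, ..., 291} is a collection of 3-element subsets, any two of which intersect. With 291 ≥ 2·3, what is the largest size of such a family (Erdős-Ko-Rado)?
max |F| = C(290, 2) = 41905

The Erdős-Ko-Rado theorem states: for n ≥ 2k, an intersecting family of k-subsets of an n-element set has size at most C(n − 1, k − 1), with equality for 'star' families {A ⊆ [n] : |A| = k, i ∈ A} (fix an element i). For n = 291, k = 3: C(290, 2) = 41905.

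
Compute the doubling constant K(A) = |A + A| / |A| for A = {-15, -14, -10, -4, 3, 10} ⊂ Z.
K = |A + A| / |A| = 20/6 = 10/3

Enumerate A + A = {a + b : a, b ∈ A}. With |A| = 6, there are |A|^2 = 36 ordered sum pairs; collecting distinct values, A + A = {-30, -29, -28, -25, -24, -20, -19, -18, -14, -12, -11, -8, -7, -5, -4, -1, 0, 6, 13, 20}, so |A + A| = 20. Thus K = 20/6 = 10/3. For comparison, the minimum possible |A + A| over all 6-element sets is 2·6 − 1 = 11 (so min K = 11/6), attained only by arithmetic progressions.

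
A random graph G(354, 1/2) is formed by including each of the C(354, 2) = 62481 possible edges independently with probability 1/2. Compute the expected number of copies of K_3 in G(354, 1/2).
E[# K_3] = C(354, 3) · (1/2)^C(3, 2) = 7331104 / 2^3 = 916388

For each 3-subset S of vertices (there are C(354, 3) = 7331104 such S), let X_S = 1 if S induces a K_3 (all C(3, 2) = 3 edges present). Then P(X_S = 1) = (1/2)^3 = 1/8. By linearity of expectation, E[# K_3] = C(354, 3) · (1/2)^3 = 7331104 / 8 = 916388.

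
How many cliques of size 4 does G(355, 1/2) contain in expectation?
E[# K_4] = C(355, 4) · (1/2)^C(4, 2) = 650635480 / 2^6 = 81329435/8 = 10166179.375

For each 4-subset S of vertices (there are C(355, 4) = 650635480 such S), let X_S = 1 if S induces a K_4 (all C(4, 2) = 6 edges present). Then P(X_S = 1) = (1/2)^6 = 1/64. By linearity of expectation, E[# K_4] = C(355, 4) · (1/2)^6 = 650635480 / 64 = 81329435/8 = 10166179.375.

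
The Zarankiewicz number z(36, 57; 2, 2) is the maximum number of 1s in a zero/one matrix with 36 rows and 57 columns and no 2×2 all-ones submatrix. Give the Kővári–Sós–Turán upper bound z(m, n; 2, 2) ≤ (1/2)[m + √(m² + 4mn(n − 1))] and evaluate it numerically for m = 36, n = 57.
z(36, 57; 2, 2) ≤ (1/2)[36 + √(36² + 4·36·57·56)] = (1/2)[36 + √460944] = 357.4643

Kővári–Sós–Turán: let r_1, ..., r_36 be the row sums and z = Σ r_i the total number of 1s. Each pair of columns can share at most one row with both entries 1 (else a 2×2 all-ones block appears), so Σ_i C(r_i, 2) ≤ C(57, 2) = 1596. By convexity Σ_i C(r_i, 2) ≥ 36·C(z/36, 2) = z(z − 36)/(2·36), giving z² − 36z − 36·57·56 ≤ 0 and hence z ≤ (1/2)[36 + √(1296 + 4·114912)] = (1/2)[36 + √460944] ≈ (1/2)(36 + 678.9286) = 357.4643.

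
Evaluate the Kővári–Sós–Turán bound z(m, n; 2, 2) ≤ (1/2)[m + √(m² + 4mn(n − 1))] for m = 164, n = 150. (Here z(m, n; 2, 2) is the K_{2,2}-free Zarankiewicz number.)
z(164, 150; 2, 2) ≤ (1/2)[164 + √(164² + 4·164·150·149)] = (1/2)[164 + √14688496] = 1998.2787

Kővári–Sós–Turán: let r_1, ..., r_164 be the row sums and z = Σ r_i the total number of 1s. Each pair of columns can share at most one row with both entries 1 (else a 2×2 all-ones block appears), so Σ_i C(r_i, 2) ≤ C(150, 2) = 11175. By convexity Σ_i C(r_i, 2) ≥ 164·C(z/164, 2) = z(z − 164)/(2·164), giving z² − 164z − 164·150·149 ≤ 0 and hence z ≤ (1/2)[164 + √(26896 + 4·3665400)] = (1/2)[164 + √14688496] ≈ (1/2)(164 + 3832.5574) = 1998.2787.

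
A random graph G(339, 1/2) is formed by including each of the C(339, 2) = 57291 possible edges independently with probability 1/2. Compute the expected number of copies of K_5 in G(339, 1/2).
E[# K_5] = C(339, 5) · (1/2)^C(5, 2) = 36220057692 / 2^10 = 9055014423/256 ≈ 35371150.089844

For each 5-subset S of vertices (there are C(339, 5) = 36220057692 such S), let X_S = 1 if S induces a K_5 (all C(5, 2) = 10 edges present). Then P(X_S = 1) = (1/2)^10 = 1/1024. By linearity of expectation, E[# K_5] = C(339, 5) · (1/2)^10 = 36220057692 / 1024 = 9055014423/256 ≈ 35371150.089844.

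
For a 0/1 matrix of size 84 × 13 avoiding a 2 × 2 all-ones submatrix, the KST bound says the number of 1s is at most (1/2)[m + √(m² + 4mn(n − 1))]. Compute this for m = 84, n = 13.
z(84, 13; 2, 2) ≤ (1/2)[84 + √(84² + 4·84·13·12)] = (1/2)[84 + √59472] = 163.9344

Kővári–Sós–Turán: let r_1, ..., r_84 be the row sums and z = Σ r_i the total number of 1s. Each pair of columns can share at most one row with both entries 1 (else a 2×2 all-ones block appears), so Σ_i C(r_i, 2) ≤ C(13, 2) = 78. By convexity Σ_i C(r_i, 2) ≥ 84·C(z/84, 2) = z(z − 84)/(2·84), giving z² − 84z − 84·13·12 ≤ 0 and hence z ≤ (1/2)[84 + √(7056 + 4·13104)] = (1/2)[84 + √59472] ≈ (1/2)(84 + 243.8688) = 163.9344.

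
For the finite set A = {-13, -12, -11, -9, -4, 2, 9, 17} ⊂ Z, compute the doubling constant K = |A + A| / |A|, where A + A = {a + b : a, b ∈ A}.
K = |A + A| / |A| = 31/8

Enumerate A + A = {a + b : a, b ∈ A}. With |A| = 8, there are |A|^2 = 64 ordered sum pairs; collecting distinct values, A + A = {-26, -25, -24, -23, -22, -21, -20, -18, -17, -16, -15, -13, -11, -10, -9, -8, -7, -4, -3, -2, 0, 4, 5, 6, 8, 11, 13, 18, 19, 26, 34}, so |A + A| = 31. Thus K = 31/8. For comparison, the minimum possible |A + A| over all 8-element sets is 2·8 − 1 = 15 (so min K = 15/8), attained only by arithmetic progressions.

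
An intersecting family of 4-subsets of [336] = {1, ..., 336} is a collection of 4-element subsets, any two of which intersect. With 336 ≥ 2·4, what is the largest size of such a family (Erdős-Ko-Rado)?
max |F| = C(335, 3) = 6209895

Erdős-Ko-Rado (1961): when n ≥ 2k, max |F| = C(n−1, k−1). The bound is attained by the star {A : i ∈ A} for any fixed i ∈ [n]. Here C(336−1, 4−1) = C(335, 3) = 6209895.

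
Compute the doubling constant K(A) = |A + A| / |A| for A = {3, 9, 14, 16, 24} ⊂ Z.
K = |A + A| / |A| = 15/5 = 3

Enumerate A + A = {a + b : a, b ∈ A}. With |A| = 5, there are |A|^2 = 25 ordered sum pairs; collecting distinct values, A + A = {6, 12, 17, 18, 19, 23, 25, 27, 28, 30, 32, 33, 38, 40, 48}, so |A + A| = 15. Thus K = 15/5 = 3. For comparison, the minimum possible |A + A| over all 5-element sets is 2·5 − 1 = 9 (so min K = 9/5), attained only by arithmetic progressions.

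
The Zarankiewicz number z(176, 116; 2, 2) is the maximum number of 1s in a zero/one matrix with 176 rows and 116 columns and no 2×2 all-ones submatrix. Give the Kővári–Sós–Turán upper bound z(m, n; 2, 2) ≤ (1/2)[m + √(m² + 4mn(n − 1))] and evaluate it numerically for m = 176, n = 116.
z(176, 116; 2, 2) ≤ (1/2)[176 + √(176² + 4·176·116·115)] = (1/2)[176 + √9422336] = 1622.7912

Kővári–Sós–Turán: let r_1, ..., r_176 be the row sums and z = Σ r_i the total number of 1s. Each pair of columns can share at most one row with both entries 1 (else a 2×2 all-ones block appears), so Σ_i C(r_i, 2) ≤ C(116, 2) = 6670. By convexity Σ_i C(r_i, 2) ≥ 176·C(z/176, 2) = z(z − 176)/(2·176), giving z² − 176z − 176·116·115 ≤ 0 and hence z ≤ (1/2)[176 + √(30976 + 4·2347840)] = (1/2)[176 + √9422336] ≈ (1/2)(176 + 3069.5824) = 1622.7912.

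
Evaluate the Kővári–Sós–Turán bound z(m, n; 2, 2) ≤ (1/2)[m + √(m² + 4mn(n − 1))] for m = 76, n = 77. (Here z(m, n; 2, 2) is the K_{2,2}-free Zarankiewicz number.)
z(76, 77; 2, 2) ≤ (1/2)[76 + √(76² + 4·76·77·76)] = (1/2)[76 + √1784784] = 705.979

Kővári–Sós–Turán: let r_1, ..., r_76 be the row sums and z = Σ r_i the total number of 1s. Each pair of columns can share at most one row with both entries 1 (else a 2×2 all-ones block appears), so Σ_i C(r_i, 2) ≤ C(77, 2) = 2926. By convexity Σ_i C(r_i, 2) ≥ 76·C(z/76, 2) = z(z − 76)/(2·76), giving z² − 76z − 76·77·76 ≤ 0 and hence z ≤ (1/2)[76 + √(5776 + 4·444752)] = (1/2)[76 + √1784784] ≈ (1/2)(76 + 1335.9581) = 705.979.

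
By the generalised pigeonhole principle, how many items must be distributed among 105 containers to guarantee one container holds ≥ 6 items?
n = (6 − 1)·105 + 1 = 526

By the generalised pigeonhole principle, to guarantee some box contains ≥ r objects we need more than (r − 1) · k objects total. Threshold: n = (r − 1) · k + 1. With r = 6 and k = 105: n = 5 · 105 + 1 = 525 + 1 = 526. For n = 525 = 5 · 105, we can put exactly 5 objects in every box, avoiding 6 in any single one — so 526 is tight.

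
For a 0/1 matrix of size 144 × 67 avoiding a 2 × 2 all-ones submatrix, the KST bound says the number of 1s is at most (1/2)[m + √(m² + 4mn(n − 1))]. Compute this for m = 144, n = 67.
z(144, 67; 2, 2) ≤ (1/2)[144 + √(144² + 4·144·67·66)] = (1/2)[144 + √2567808] = 873.2191

Kővári–Sós–Turán: let r_1, ..., r_144 be the row sums and z = Σ r_i the total number of 1s. Each pair of columns can share at most one row with both entries 1 (else a 2×2 all-ones block appears), so Σ_i C(r_i, 2) ≤ C(67, 2) = 2211. By convexity Σ_i C(r_i, 2) ≥ 144·C(z/144, 2) = z(z − 144)/(2·144), giving z² − 144z − 144·67·66 ≤ 0 and hence z ≤ (1/2)[144 + √(20736 + 4·636768)] = (1/2)[144 + √2567808] ≈ (1/2)(144 + 1602.4381) = 873.2191.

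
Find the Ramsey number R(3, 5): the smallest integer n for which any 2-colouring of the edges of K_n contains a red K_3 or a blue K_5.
R(3, 5) = 14

Lower bound: an explicit 2-colouring of K_{13} (typically a Paley-type or other structured construction) avoids a red K_3 and a blue K_5, showing R(3, 5) > 13.
Upper bound: the Erdős–Szekeres recurrence R(r, t') ≤ R(r−1, t') + R(r, t'−1) yields R(3, 5) ≤ 14.
Hence R(3, 5) = 14.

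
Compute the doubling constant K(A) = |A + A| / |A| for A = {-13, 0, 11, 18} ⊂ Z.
K = |A + A| / |A| = 10/4 = 5/2

Enumerate A + A = {a + b : a, b ∈ A}. With |A| = 4, there are |A|^2 = 16 ordered sum pairs; collecting distinct values, A + A = {-26, -13, -2, 0, 5, 11, 18, 22, 29, 36}, so |A + A| = 10. Thus K = 10/4 = 5/2. For comparison, the minimum possible |A + A| over all 4-element sets is 2·4 − 1 = 7 (so min K = 7/4), attained only by arithmetic progressions.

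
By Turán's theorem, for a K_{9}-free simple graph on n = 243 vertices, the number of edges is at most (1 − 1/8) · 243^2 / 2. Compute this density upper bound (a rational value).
Turán density bound = (7/8) · 243^2/2 = 413343/16 ≈ 25833.9375

Turán's theorem: ex(n, K_{r+1}) is achieved by the complete r-partite Turán graph T(n, r) with parts as balanced as possible, and is at most (1 − 1/r) · n^2/2. For r = 8, n = 243: the density bound is (7/8) · 59049/2 = 413343/16 ≈ 25833.9375. The integer-valued extremum is e(T(243, 8)) = 25833, which is strictly less than the density bound 413343/16 since 8 ∤ 243 (the parts of T(243, 8) cannot all be equal).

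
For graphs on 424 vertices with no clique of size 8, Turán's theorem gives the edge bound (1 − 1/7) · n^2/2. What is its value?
Turán density bound = (6/7) · 424^2/2 = 539328/7 ≈ 77046.8571

Turán's theorem: ex(n, K_{r+1}) is achieved by the complete r-partite Turán graph T(n, r) with parts as balanced as possible, and is at most (1 − 1/r) · n^2/2. For r = 7, n = 424: the density bound is (6/7) · 179776/2 = 539328/7 ≈ 77046.8571. The integer-valued extremum is e(T(424, 7)) = 77046, which is strictly less than the density bound 539328/7 since 7 ∤ 424 (the parts of T(424, 7) cannot all be equal).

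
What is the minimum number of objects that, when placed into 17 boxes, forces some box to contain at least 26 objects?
n = (26 − 1)·17 + 1 = 426

By the generalised pigeonhole principle, to guarantee some box contains ≥ r objects we need more than (r − 1) · k objects total. Threshold: n = (r − 1) · k + 1. With r = 26 and k = 17: n = 25 · 17 + 1 = 425 + 1 = 426. For n = 425 = 25 · 17, we can put exactly 25 objects in every box, avoiding 26 in any single one — so 426 is tight.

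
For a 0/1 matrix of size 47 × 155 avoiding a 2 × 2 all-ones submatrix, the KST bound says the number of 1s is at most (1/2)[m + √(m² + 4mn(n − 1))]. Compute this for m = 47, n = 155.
z(47, 155; 2, 2) ≤ (1/2)[47 + √(47² + 4·47·155·154)] = (1/2)[47 + √4489769] = 1082.9538

Kővári–Sós–Turán: let r_1, ..., r_47 be the row sums and z = Σ r_i the total number of 1s. Each pair of columns can share at most one row with both entries 1 (else a 2×2 all-ones block appears), so Σ_i C(r_i, 2) ≤ C(155, 2) = 11935. By convexity Σ_i C(r_i, 2) ≥ 47·C(z/47, 2) = z(z − 47)/(2·47), giving z² − 47z − 47·155·154 ≤ 0 and hence z ≤ (1/2)[47 + √(2209 + 4·1121890)] = (1/2)[47 + √4489769] ≈ (1/2)(47 + 2118.9075) = 1082.9538.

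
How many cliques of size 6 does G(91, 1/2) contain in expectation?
E[# K_6] = C(91, 6) · (1/2)^C(6, 2) = 666563898 / 2^15 = 333281949/16384 ≈ 20341.915833

For each 6-subset S of vertices (there are C(91, 6) = 666563898 such S), let X_S = 1 if S induces a K_6 (all C(6, 2) = 15 edges present). Then P(X_S = 1) = (1/2)^15 = 1/32768. By linearity of expectation, E[# K_6] = C(91, 6) · (1/2)^15 = 666563898 / 32768 = 333281949/16384 ≈ 20341.915833.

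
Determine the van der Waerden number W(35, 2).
W(35, 2) = 35 + 1 = 36

A 2-term AP is any pair of integers, so a monochromatic 2-AP exists iff some colour is used at least twice. With 35 colours, the colouring i ↦ i on {1, ..., 35} uses each colour once, avoiding any monochromatic pair, so W(35, 2) > 35. For {1, ..., 36}, pigeonhole forces two integers of the same colour, which form a monochromatic 2-AP. Hence W(35, 2) = 36.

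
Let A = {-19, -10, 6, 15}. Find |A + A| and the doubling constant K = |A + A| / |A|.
K = |A + A| / |A| = 9/4

Enumerate A + A = {a + b : a, b ∈ A}. With |A| = 4, there are |A|^2 = 16 ordered sum pairs; collecting distinct values, A + A = {-38, -29, -20, -13, -4, 5, 12, 21, 30}, so |A + A| = 9. Thus K = 9/4. For comparison, the minimum possible |A + A| over all 4-element sets is 2·4 − 1 = 7 (so min K = 7/4), attained only by arithmetic progressions.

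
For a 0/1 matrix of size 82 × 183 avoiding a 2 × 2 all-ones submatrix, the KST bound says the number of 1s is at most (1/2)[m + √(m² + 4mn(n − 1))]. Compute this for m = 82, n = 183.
z(82, 183; 2, 2) ≤ (1/2)[82 + √(82² + 4·82·183·182)] = (1/2)[82 + √10931092] = 1694.1101

Kővári–Sós–Turán: let r_1, ..., r_82 be the row sums and z = Σ r_i the total number of 1s. Each pair of columns can share at most one row with both entries 1 (else a 2×2 all-ones block appears), so Σ_i C(r_i, 2) ≤ C(183, 2) = 16653. By convexity Σ_i C(r_i, 2) ≥ 82·C(z/82, 2) = z(z − 82)/(2·82), giving z² − 82z − 82·183·182 ≤ 0 and hence z ≤ (1/2)[82 + √(6724 + 4·2731092)] = (1/2)[82 + √10931092] ≈ (1/2)(82 + 3306.2202) = 1694.1101.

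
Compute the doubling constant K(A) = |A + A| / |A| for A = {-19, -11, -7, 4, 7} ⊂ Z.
K = |A + A| / |A| = 15/5 = 3

Enumerate A + A = {a + b : a, b ∈ A}. With |A| = 5, there are |A|^2 = 25 ordered sum pairs; collecting distinct values, A + A = {-38, -30, -26, -22, -18, -15, -14, -12, -7, -4, -3, 0, 8, 11, 14}, so |A + A| = 15. Thus K = 15/5 = 3. For comparison, the minimum possible |A + A| over all 5-element sets is 2·5 − 1 = 9 (so min K = 9/5), attained only by arithmetic progressions.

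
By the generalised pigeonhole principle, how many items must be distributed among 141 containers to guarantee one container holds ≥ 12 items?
n = (12 − 1)·141 + 1 = 1552

By the generalised pigeonhole principle, to guarantee some box contains ≥ r objects we need more than (r − 1) · k objects total. Threshold: n = (r − 1) · k + 1. With r = 12 and k = 141: n = 11 · 141 + 1 = 1551 + 1 = 1552. For n = 1551 = 11 · 141, we can put exactly 11 objects in every box, avoiding 12 in any single one — so 1552 is tight.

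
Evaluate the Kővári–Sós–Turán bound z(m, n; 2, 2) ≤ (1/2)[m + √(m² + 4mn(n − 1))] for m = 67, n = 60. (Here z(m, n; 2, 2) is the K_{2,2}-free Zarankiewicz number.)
z(67, 60; 2, 2) ≤ (1/2)[67 + √(67² + 4·67·60·59)] = (1/2)[67 + √953209] = 521.6621

Kővári–Sós–Turán: let r_1, ..., r_67 be the row sums and z = Σ r_i the total number of 1s. Each pair of columns can share at most one row with both entries 1 (else a 2×2 all-ones block appears), so Σ_i C(r_i, 2) ≤ C(60, 2) = 1770. By convexity Σ_i C(r_i, 2) ≥ 67·C(z/67, 2) = z(z − 67)/(2·67), giving z² − 67z − 67·60·59 ≤ 0 and hence z ≤ (1/2)[67 + √(4489 + 4·237180)] = (1/2)[67 + √953209] ≈ (1/2)(67 + 976.3242) = 521.6621.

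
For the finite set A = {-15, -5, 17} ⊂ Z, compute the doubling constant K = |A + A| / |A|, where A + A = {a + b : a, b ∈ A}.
K = |A + A| / |A| = 6/3 = 2

Enumerate A + A = {a + b : a, b ∈ A}. With |A| = 3, there are |A|^2 = 9 ordered sum pairs; collecting distinct values, A + A = {-30, -20, -10, 2, 12, 34}, so |A + A| = 6. Thus K = 6/3 = 2. For comparison, the minimum possible |A + A| over all 3-element sets is 2·3 − 1 = 5 (so min K = 5/3), attained only by arithmetic progressions.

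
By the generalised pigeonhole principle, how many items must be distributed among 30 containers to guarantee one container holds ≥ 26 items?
n = (26 − 1)·30 + 1 = 751

By the generalised pigeonhole principle, to guarantee some box contains ≥ r objects we need more than (r − 1) · k objects total. Threshold: n = (r − 1) · k + 1. With r = 26 and k = 30: n = 25 · 30 + 1 = 750 + 1 = 751. For n = 750 = 25 · 30, we can put exactly 25 objects in every box, avoiding 26 in any single one — so 751 is tight.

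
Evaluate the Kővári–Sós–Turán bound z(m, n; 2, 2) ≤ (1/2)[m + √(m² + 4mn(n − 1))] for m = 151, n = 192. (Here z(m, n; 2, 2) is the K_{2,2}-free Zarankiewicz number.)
z(151, 192; 2, 2) ≤ (1/2)[151 + √(151² + 4·151·192·191)] = (1/2)[151 + √22172689] = 2429.8942

Kővári–Sós–Turán: let r_1, ..., r_151 be the row sums and z = Σ r_i the total number of 1s. Each pair of columns can share at most one row with both entries 1 (else a 2×2 all-ones block appears), so Σ_i C(r_i, 2) ≤ C(192, 2) = 18336. By convexity Σ_i C(r_i, 2) ≥ 151·C(z/151, 2) = z(z − 151)/(2·151), giving z² − 151z − 151·192·191 ≤ 0 and hence z ≤ (1/2)[151 + √(22801 + 4·5537472)] = (1/2)[151 + √22172689] ≈ (1/2)(151 + 4708.7885) = 2429.8942.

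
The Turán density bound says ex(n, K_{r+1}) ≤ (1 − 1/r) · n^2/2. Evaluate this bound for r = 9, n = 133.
Turán density bound = (8/9) · 133^2/2 = 70756/9 ≈ 7861.7778

Turán's theorem: ex(n, K_{r+1}) is achieved by the complete r-partite Turán graph T(n, r) with parts as balanced as possible, and is at most (1 − 1/r) · n^2/2. For r = 9, n = 133: the density bound is (8/9) · 17689/2 = 70756/9 ≈ 7861.7778. The integer-valued extremum is e(T(133, 9)) = 7861, which is strictly less than the density bound 70756/9 since 9 ∤ 133 (the parts of T(133, 9) cannot all be equal).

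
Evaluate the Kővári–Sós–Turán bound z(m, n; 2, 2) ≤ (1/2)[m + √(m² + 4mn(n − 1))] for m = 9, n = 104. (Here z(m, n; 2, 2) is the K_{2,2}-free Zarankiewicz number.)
z(9, 104; 2, 2) ≤ (1/2)[9 + √(9² + 4·9·104·103)] = (1/2)[9 + √385713] = 315.029

Kővári–Sós–Turán: let r_1, ..., r_9 be the row sums and z = Σ r_i the total number of 1s. Each pair of columns can share at most one row with both entries 1 (else a 2×2 all-ones block appears), so Σ_i C(r_i, 2) ≤ C(104, 2) = 5356. By convexity Σ_i C(r_i, 2) ≥ 9·C(z/9, 2) = z(z − 9)/(2·9), giving z² − 9z − 9·104·103 ≤ 0 and hence z ≤ (1/2)[9 + √(81 + 4·96408)] = (1/2)[9 + √385713] ≈ (1/2)(9 + 621.058) = 315.029.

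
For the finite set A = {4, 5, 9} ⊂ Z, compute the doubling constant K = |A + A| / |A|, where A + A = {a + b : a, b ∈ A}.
K = |A + A| / |A| = 6/3 = 2

Enumerate A + A = {a + b : a, b ∈ A}. With |A| = 3, there are |A|^2 = 9 ordered sum pairs; collecting distinct values, A + A = {8, 9, 10, 13, 14, 18}, so |A + A| = 6. Thus K = 6/3 = 2. For comparison, the minimum possible |A + A| over all 3-element sets is 2·3 − 1 = 5 (so min K = 5/3), attained only by arithmetic progressions.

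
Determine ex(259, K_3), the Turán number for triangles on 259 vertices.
ex(259, K_3) = ⌊259^2/4⌋ = 16770

Mantel (1907): a triangle-free graph on n vertices has at most ⌊n^2/4⌋ edges, with equality for the complete bipartite graph K_{⌊n/2⌋, ⌈n/2⌉}. For n = 259: ⌊259^2/4⌋ = ⌊67081/4⌋ = 16770. The extremal graph is K_{129, 130}, which has 129·130 = 16770 edges.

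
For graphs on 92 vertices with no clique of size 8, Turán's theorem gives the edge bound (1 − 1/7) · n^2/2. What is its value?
Turán density bound = (6/7) · 92^2/2 = 25392/7 ≈ 3627.4286

Turán's theorem: ex(n, K_{r+1}) is achieved by the complete r-partite Turán graph T(n, r) with parts as balanced as possible, and is at most (1 − 1/r) · n^2/2. For r = 7, n = 92: the density bound is (6/7) · 8464/2 = 25392/7 ≈ 3627.4286. The integer-valued extremum is e(T(92, 7)) = 3627, which is strictly less than the density bound 25392/7 since 7 ∤ 92 (the parts of T(92, 7) cannot all be equal).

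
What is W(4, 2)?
W(4, 2) = 4 + 1 = 5

A 2-term AP is any pair of integers, so a monochromatic 2-AP exists iff some colour is used at least twice. With 4 colours, the colouring i ↦ i on {1, ..., 4} uses each colour once, avoiding any monochromatic pair, so W(4, 2) > 4. For {1, ..., 5}, pigeonhole forces two integers of the same colour, which form a monochromatic 2-AP. Hence W(4, 2) = 5.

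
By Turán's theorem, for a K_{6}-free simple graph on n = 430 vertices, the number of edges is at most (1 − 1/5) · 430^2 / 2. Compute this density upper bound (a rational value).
Turán density bound = (4/5) · 430^2/2 = 73960

Turán's theorem: ex(n, K_{r+1}) is achieved by the complete r-partite Turán graph T(n, r) with parts as balanced as possible, and is at most (1 − 1/r) · n^2/2. For r = 5, n = 430: the density bound is (4/5) · 184900/2 = 73960. Since 5 ∣ 430, the Turán graph T(430, 5) has parts of equal size 86, and its edge count e(T(430, 5)) = 73960 attains the density bound exactly.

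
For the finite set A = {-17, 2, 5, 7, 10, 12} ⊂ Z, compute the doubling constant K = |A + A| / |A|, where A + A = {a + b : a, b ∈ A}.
K = |A + A| / |A| = 18/6 = 3

Enumerate A + A = {a + b : a, b ∈ A}. With |A| = 6, there are |A|^2 = 36 ordered sum pairs; collecting distinct values, A + A = {-34, -15, -12, -10, -7, -5, 4, 7, 9, 10, 12, 14, 15, 17, 19, 20, 22, 24}, so |A + A| = 18. Thus K = 18/6 = 3. For comparison, the minimum possible |A + A| over all 6-element sets is 2·6 − 1 = 11 (so min K = 11/6), attained only by arithmetic progressions.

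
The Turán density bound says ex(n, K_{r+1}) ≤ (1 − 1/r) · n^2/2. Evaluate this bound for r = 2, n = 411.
Turán density bound = (1/2) · 411^2/2 = 168921/4 ≈ 42230.25

Turán's theorem: ex(n, K_{r+1}) is achieved by the complete r-partite Turán graph T(n, r) with parts as balanced as possible, and is at most (1 − 1/r) · n^2/2. For r = 2, n = 411: the density bound is (1/2) · 168921/2 = 168921/4 ≈ 42230.25. The integer-valued extremum is e(T(411, 2)) = 42230, which is strictly less than the density bound 168921/4 since 2 ∤ 411 (the parts of T(411, 2) cannot all be equal).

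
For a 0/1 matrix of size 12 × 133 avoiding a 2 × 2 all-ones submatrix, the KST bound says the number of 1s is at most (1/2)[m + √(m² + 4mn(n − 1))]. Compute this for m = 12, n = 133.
z(12, 133; 2, 2) ≤ (1/2)[12 + √(12² + 4·12·133·132)] = (1/2)[12 + √842832] = 465.0294

Kővári–Sós–Turán: let r_1, ..., r_12 be the row sums and z = Σ r_i the total number of 1s. Each pair of columns can share at most one row with both entries 1 (else a 2×2 all-ones block appears), so Σ_i C(r_i, 2) ≤ C(133, 2) = 8778. By convexity Σ_i C(r_i, 2) ≥ 12·C(z/12, 2) = z(z − 12)/(2·12), giving z² − 12z − 12·133·132 ≤ 0 and hence z ≤ (1/2)[12 + √(144 + 4·210672)] = (1/2)[12 + √842832] ≈ (1/2)(12 + 918.0588) = 465.0294.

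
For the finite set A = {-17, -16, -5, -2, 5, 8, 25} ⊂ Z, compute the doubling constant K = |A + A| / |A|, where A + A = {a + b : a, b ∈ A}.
K = |A + A| / |A| = 27/7

Enumerate A + A = {a + b : a, b ∈ A}. With |A| = 7, there are |A|^2 = 49 ordered sum pairs; collecting distinct values, A + A = {-34, -33, -32, -22, -21, -19, -18, -12, -11, -10, -9, -8, -7, -4, 0, 3, 6, 8, 9, 10, 13, 16, 20, 23, 30, 33, 50}, so |A + A| = 27. Thus K = 27/7. For comparison, the minimum possible |A + A| over all 7-element sets is 2·7 − 1 = 13 (so min K = 13/7), attained only by arithmetic progressions.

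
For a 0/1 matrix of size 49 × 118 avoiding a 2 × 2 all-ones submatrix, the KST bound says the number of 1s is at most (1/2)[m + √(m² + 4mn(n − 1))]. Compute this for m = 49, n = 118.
z(49, 118; 2, 2) ≤ (1/2)[49 + √(49² + 4·49·118·117)] = (1/2)[49 + √2708377] = 847.3574

Kővári–Sós–Turán: let r_1, ..., r_49 be the row sums and z = Σ r_i the total number of 1s. Each pair of columns can share at most one row with both entries 1 (else a 2×2 all-ones block appears), so Σ_i C(r_i, 2) ≤ C(118, 2) = 6903. By convexity Σ_i C(r_i, 2) ≥ 49·C(z/49, 2) = z(z − 49)/(2·49), giving z² − 49z − 49·118·117 ≤ 0 and hence z ≤ (1/2)[49 + √(2401 + 4·676494)] = (1/2)[49 + √2708377] ≈ (1/2)(49 + 1645.7147) = 847.3574.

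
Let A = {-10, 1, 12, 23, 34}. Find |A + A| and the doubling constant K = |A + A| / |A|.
K = |A + A| / |A| = 9/5

Enumerate A + A = {a + b : a, b ∈ A}. With |A| = 5, there are |A|^2 = 25 ordered sum pairs; collecting distinct values, A + A = {-20, -9, 2, 13, 24, 35, 46, 57, 68}, so |A + A| = 9. Thus K = 9/5. Here |A + A| = 2|A| − 1 = 9, the minimum possible — so K = 9/5 is minimal, which holds iff A is an arithmetic progression.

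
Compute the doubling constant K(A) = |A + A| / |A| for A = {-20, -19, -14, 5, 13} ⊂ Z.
K = |A + A| / |A| = 15/5 = 3

Enumerate A + A = {a + b : a, b ∈ A}. With |A| = 5, there are |A|^2 = 25 ordered sum pairs; collecting distinct values, A + A = {-40, -39, -38, -34, -33, -28, -15, -14, -9, -7, -6, -1, 10, 18, 26}, so |A + A| = 15. Thus K = 15/5 = 3. For comparison, the minimum possible |A + A| over all 5-element sets is 2·5 − 1 = 9 (so min K = 9/5), attained only by arithmetic progressions.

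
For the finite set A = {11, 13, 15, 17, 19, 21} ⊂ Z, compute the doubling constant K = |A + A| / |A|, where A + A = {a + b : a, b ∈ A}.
K = |A + A| / |A| = 11/6

Enumerate A + A = {a + b : a, b ∈ A}. With |A| = 6, there are |A|^2 = 36 ordered sum pairs; collecting distinct values, A + A = {22, 24, 26, 28, 30, 32, 34, 36, 38, 40, 42}, so |A + A| = 11. Thus K = 11/6. Here |A + A| = 2|A| − 1 = 11, the minimum possible — so K = 11/6 is minimal, which holds iff A is an arithmetic progression.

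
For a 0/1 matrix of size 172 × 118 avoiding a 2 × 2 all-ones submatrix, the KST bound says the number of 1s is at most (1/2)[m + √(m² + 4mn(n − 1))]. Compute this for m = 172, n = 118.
z(172, 118; 2, 2) ≤ (1/2)[172 + √(172² + 4·172·118·117)] = (1/2)[172 + √9528112] = 1629.382

Kővári–Sós–Turán: let r_1, ..., r_172 be the row sums and z = Σ r_i the total number of 1s. Each pair of columns can share at most one row with both entries 1 (else a 2×2 all-ones block appears), so Σ_i C(r_i, 2) ≤ C(118, 2) = 6903. By convexity Σ_i C(r_i, 2) ≥ 172·C(z/172, 2) = z(z − 172)/(2·172), giving z² − 172z − 172·118·117 ≤ 0 and hence z ≤ (1/2)[172 + √(29584 + 4·2374632)] = (1/2)[172 + √9528112] ≈ (1/2)(172 + 3086.764) = 1629.382.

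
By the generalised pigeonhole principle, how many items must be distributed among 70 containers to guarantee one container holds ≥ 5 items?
n = (5 − 1)·70 + 1 = 281

By the generalised pigeonhole principle, to guarantee some box contains ≥ r objects we need more than (r − 1) · k objects total. Threshold: n = (r − 1) · k + 1. With r = 5 and k = 70: n = 4 · 70 + 1 = 280 + 1 = 281. For n = 280 = 4 · 70, we can put exactly 4 objects in every box, avoiding 5 in any single one — so 281 is tight.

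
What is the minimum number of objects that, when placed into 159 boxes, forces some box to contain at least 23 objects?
n = (23 − 1)·159 + 1 = 3499

By the generalised pigeonhole principle, to guarantee some box contains ≥ r objects we need more than (r − 1) · k objects total. Threshold: n = (r − 1) · k + 1. With r = 23 and k = 159: n = 22 · 159 + 1 = 3498 + 1 = 3499. For n = 3498 = 22 · 159, we can put exactly 22 objects in every box, avoiding 23 in any single one — so 3499 is tight.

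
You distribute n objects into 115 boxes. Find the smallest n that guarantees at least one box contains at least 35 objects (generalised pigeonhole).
n = (35 − 1)·115 + 1 = 3911

By the generalised pigeonhole principle, to guarantee some box contains ≥ r objects we need more than (r − 1) · k objects total. Threshold: n = (r − 1) · k + 1. With r = 35 and k = 115: n = 34 · 115 + 1 = 3910 + 1 = 3911. For n = 3910 = 34 · 115, we can put exactly 34 objects in every box, avoiding 35 in any single one — so 3911 is tight.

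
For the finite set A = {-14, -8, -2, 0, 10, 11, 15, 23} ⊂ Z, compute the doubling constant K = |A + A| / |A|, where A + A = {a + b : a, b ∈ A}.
K = |A + A| / |A| = 31/8

Enumerate A + A = {a + b : a, b ∈ A}. With |A| = 8, there are |A|^2 = 64 ordered sum pairs; collecting distinct values, A + A = {-28, -22, -16, -14, -10, -8, -4, -3, -2, 0, 1, 2, 3, 7, 8, 9, 10, 11, 13, 15, 20, 21, 22, 23, 25, 26, 30, 33, 34, 38, 46}, so |A + A| = 31. Thus K = 31/8. For comparison, the minimum possible |A + A| over all 8-element sets is 2·8 − 1 = 15 (so min K = 15/8), attained only by arithmetic progressions.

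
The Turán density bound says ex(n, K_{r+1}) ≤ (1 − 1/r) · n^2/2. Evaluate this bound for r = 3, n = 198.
Turán density bound = (2/3) · 198^2/2 = 13068

Turán's theorem: ex(n, K_{r+1}) is achieved by the complete r-partite Turán graph T(n, r) with parts as balanced as possible, and is at most (1 − 1/r) · n^2/2. For r = 3, n = 198: the density bound is (2/3) · 39204/2 = 13068. Since 3 ∣ 198, the Turán graph T(198, 3) has parts of equal size 66, and its edge count e(T(198, 3)) = 13068 attains the density bound exactly.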